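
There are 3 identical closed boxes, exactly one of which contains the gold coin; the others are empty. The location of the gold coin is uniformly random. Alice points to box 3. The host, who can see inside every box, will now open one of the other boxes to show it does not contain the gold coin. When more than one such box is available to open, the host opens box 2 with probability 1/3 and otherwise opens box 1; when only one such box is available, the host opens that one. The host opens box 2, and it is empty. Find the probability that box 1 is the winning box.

3/4

Apply Bayes' rule, conditioning on where the gold coin actually is.
If it is in box 1 (prior 1/3): only box 2 is available, probability 1; weight (1/3)·1 = 1/3.
If it is in box 2 (prior 1/3): the host opened box 2, so this case is ruled out; weight (1/3)·0 = 0.
If it is in box 3 (prior 1/3): box 2 is available, opened with probability 1/3; weight (1/3)·(1/3) = 1/9.
The weights sum to 4/9.
So P(the gold coin in box 1 | the host opened box 2) = (1/3) / (4/9) = 3/4.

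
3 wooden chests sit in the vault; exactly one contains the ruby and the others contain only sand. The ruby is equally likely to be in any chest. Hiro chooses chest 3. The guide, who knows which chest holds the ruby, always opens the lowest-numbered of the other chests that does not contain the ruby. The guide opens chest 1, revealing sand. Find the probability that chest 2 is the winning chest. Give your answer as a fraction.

1/2

Apply Bayes' rule, conditioning on where the ruby actually is.
If it is in chest 1 (prior 1/3): the guide opened chest 1, so this case is ruled out; weight (1/3)·0 = 0.
If it is in either of chests 2 and 3 (prior 1/3 each): chest 1 is the lowest-numbered option available, probability 1; weight (1/3)·1 = 1/3 each.
The weights sum to 2/3.
So P(the ruby in chest 2 | the guide opened chest 1) = (1/3) / (2/3) = 1/2.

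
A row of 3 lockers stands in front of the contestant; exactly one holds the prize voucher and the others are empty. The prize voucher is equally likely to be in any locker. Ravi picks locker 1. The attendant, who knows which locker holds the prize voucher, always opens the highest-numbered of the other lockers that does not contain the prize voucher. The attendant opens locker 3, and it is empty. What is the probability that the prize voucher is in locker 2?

Condition on the true location of the prize voucher.
If it is in either of lockers 1 and 2 (prior 1/3 each): locker 3 is the highest-numbered option available, probability 1; weight (1/3)·1 = 1/3 each.
If it is in locker 3 (prior 1/3): the attendant opened locker 3, so this case is ruled out; weight (1/3)·0 = 0.
The weights sum to 2/3.
So P(the prize voucher in locker 2 | the attendant opened locker 3) = (1/3) / (2/3) = 1/2.

1/2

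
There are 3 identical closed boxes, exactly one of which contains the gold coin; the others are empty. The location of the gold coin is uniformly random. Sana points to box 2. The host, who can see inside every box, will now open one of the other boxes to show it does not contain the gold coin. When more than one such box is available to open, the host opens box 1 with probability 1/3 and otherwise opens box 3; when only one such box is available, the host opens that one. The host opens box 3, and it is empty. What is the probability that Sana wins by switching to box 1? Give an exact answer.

Condition on the true location of the gold coin.
If it is in box 1 (prior 1/3): only box 3 is available, probability 1; weight (1/3)·1 = 1/3.
If it is in box 2 (prior 1/3): box 1 is available but not opened, probability 2/3; weight (1/3)·(2/3) = 2/9.
If it is in box 3 (prior 1/3): the host opened box 3, so this case is ruled out; weight (1/3)·0 = 0.
The weights sum to 5/9.
So P(the gold coin in box 1 | the host opened box 3) = (1/3) / (5/9) = 3/5.

3/5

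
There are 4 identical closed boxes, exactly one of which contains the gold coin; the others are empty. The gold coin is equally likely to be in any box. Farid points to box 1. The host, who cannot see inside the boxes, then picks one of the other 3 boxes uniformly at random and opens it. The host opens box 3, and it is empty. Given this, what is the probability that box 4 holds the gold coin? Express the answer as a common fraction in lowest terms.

Condition on the true location of the gold coin.
If it is in any of boxes 1, 2, and 4 (prior 1/4 each): the host picks box 3 with probability 1/3 regardless, and it is not the prize; weight (1/4)·(1/3) = 1/12 each.
If it is in box 3 (prior 1/4): the host opened box 3, so this case is ruled out; weight (1/4)·0 = 0.
The weights sum to 1/4.
So P(the gold coin in box 4 | the host opened box 3) = (1/12) / (1/4) = 1/3.

1/3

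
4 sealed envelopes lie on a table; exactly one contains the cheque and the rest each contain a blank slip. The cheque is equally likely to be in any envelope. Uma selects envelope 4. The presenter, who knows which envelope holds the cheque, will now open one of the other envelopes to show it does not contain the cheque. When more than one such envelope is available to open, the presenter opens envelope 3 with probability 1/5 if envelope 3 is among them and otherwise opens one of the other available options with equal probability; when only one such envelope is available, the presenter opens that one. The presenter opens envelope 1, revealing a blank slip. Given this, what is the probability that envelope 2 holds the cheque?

Consider each possible location of the cheque in turn.
If it is in envelope 1 (prior 1/4): the presenter opened envelope 1, so this case is ruled out; weight (1/4)·0 = 0.
If it is in envelope 2 (prior 1/4): envelope 3 is available but not opened, probability 4/5; weight (1/4)·(4/5) = 1/5.
If it is in envelope 3 (prior 1/4): envelope 3 holds the prize so is unavailable; the presenter chooses uniformly among the 2 others, probability 1/2; weight (1/4)·(1/2) = 1/8.
If it is in envelope 4 (prior 1/4): envelope 3 is available but not opened; envelope 1 gets probability (1 − 1/5)/2 = 2/5; weight (1/4)·(2/5) = 1/10.
The weights sum to 17/40.
So P(the cheque in envelope 2 | the presenter opened envelope 1) = (1/5) / (17/40) = 8/17.

8/17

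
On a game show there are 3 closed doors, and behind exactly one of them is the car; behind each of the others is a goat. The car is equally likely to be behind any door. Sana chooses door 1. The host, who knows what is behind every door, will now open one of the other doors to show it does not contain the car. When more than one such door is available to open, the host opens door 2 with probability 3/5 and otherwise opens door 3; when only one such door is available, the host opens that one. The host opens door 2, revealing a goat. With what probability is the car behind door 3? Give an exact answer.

Apply Bayes' rule, conditioning on where the car actually is.
If it is behind door 1 (prior 1/3): door 2 is available, opened with probability 3/5; weight (1/3)·(3/5) = 1/5.
If it is behind door 2 (prior 1/3): the host opened door 2, so this case is ruled out; weight (1/3)·0 = 0.
If it is behind door 3 (prior 1/3): only door 2 is available, probability 1; weight (1/3)·1 = 1/3.
The weights sum to 8/15.
So P(the car behind door 3 | the host opened door 2) = (1/3) / (8/15) = 5/8.

5/8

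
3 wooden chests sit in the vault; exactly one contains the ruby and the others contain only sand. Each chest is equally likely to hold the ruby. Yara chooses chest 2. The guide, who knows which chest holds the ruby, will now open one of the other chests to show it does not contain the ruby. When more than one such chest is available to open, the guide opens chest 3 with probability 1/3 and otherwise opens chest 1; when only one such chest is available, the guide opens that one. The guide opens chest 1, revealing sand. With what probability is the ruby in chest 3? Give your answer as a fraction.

3/5

Condition on the true location of the ruby.
If it is in chest 1 (prior 1/3): the guide opened chest 1, so this case is ruled out; weight (1/3)·0 = 0.
If it is in chest 2 (prior 1/3): chest 3 is available but not opened, probability 2/3; weight (1/3)·(2/3) = 2/9.
If it is in chest 3 (prior 1/3): only chest 1 is available, probability 1; weight (1/3)·1 = 1/3.
The weights sum to 5/9.
So P(the ruby in chest 3 | the guide opened chest 1) = (1/3) / (5/9) = 3/5.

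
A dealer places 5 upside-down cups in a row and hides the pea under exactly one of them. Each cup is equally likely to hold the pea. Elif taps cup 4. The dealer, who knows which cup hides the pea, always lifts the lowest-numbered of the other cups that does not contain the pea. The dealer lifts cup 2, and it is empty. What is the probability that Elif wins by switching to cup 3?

0

Condition on the true location of the pea.
If it is under cup 1 (prior 1/5): cup 2 is the lowest-numbered option available, probability 1; weight (1/5)·1 = 1/5.
If it is under cup 2 (prior 1/5): the dealer opened cup 2, so this case is ruled out; weight (1/5)·0 = 0.
If it is under any of cups 3, 4, and 5 (prior 1/5 each): the dealer would have opened cup 1 instead, probability 0; weight (1/5)·0 = 0 each.
The weights sum to 1/5.
So P(the pea under cup 3 | the dealer opened cup 2) = 0 / (1/5) = 0.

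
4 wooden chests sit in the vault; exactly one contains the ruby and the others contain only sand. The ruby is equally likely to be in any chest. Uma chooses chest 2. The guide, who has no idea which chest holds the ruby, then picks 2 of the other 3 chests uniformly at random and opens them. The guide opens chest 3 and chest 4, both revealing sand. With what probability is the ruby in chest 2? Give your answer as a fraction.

1/2

Apply Bayes' rule, conditioning on where the ruby actually is.
If it is in either of chests 1 and 2 (prior 1/4 each): the guide picks exactly this set with probability 1/3 regardless, and none is the prize; weight (1/4)·(1/3) = 1/12 each.
If it is in either of chests 3 and 4 (prior 1/4 each): that chest was opened and seen not to hold the prize — ruled out; weight (1/4)·0 = 0 each.
The weights sum to 1/6.
So P(the ruby in chest 2 | the guide opened chest 3 and chest 4) = (1/12) / (1/6) = 1/2.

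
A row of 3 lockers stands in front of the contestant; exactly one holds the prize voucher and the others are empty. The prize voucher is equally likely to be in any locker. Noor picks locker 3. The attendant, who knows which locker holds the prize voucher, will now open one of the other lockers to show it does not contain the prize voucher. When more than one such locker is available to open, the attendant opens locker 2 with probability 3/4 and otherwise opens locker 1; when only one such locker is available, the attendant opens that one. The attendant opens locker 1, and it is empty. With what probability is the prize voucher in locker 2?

4/5

Consider each possible location of the prize voucher in turn.
If it is in locker 1 (prior 1/3): the attendant opened locker 1, so this case is ruled out; weight (1/3)·0 = 0.
If it is in locker 2 (prior 1/3): only locker 1 is available, probability 1; weight (1/3)·1 = 1/3.
If it is in locker 3 (prior 1/3): locker 2 is available but not opened, probability 1/4; weight (1/3)·(1/4) = 1/12.
The weights sum to 5/12.
So P(the prize voucher in locker 2 | the attendant opened locker 1) = (1/3) / (5/12) = 4/5.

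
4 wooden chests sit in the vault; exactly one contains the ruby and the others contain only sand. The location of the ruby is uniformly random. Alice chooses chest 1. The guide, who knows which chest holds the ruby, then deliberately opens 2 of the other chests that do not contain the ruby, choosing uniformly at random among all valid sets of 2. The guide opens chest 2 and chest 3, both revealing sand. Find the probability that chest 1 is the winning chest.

Condition on the true location of the ruby.
If it is in chest 1 (prior 1/4): the guide has 3 equally likely choices, so probability 1/3; weight (1/4)·(1/3) = 1/12.
If it is in either of chests 2 and 3 (prior 1/4 each): that chest was opened and seen not to hold the prize — ruled out; weight (1/4)·0 = 0 each.
If it is in chest 4 (prior 1/4): the guide has no choice, probability 1; weight (1/4)·1 = 1/4.
The weights sum to 1/3.
So P(the ruby in chest 1 | the guide opened chest 2 and chest 3) = (1/12) / (1/3) = 1/4.

1/4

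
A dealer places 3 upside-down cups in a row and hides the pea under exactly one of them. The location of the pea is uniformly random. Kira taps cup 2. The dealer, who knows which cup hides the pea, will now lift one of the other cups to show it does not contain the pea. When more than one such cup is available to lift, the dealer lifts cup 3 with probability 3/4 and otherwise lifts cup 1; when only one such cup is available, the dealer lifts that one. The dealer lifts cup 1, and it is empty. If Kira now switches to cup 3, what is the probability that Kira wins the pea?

Consider each possible location of the pea in turn.
If it is under cup 1 (prior 1/3): the dealer opened cup 1, so this case is ruled out; weight (1/3)·0 = 0.
If it is under cup 2 (prior 1/3): cup 3 is available but not opened, probability 1/4; weight (1/3)·(1/4) = 1/12.
If it is under cup 3 (prior 1/3): only cup 1 is available, probability 1; weight (1/3)·1 = 1/3.
The weights sum to 5/12.
So P(the pea under cup 3 | the dealer opened cup 1) = (1/3) / (5/12) = 4/5.

4/5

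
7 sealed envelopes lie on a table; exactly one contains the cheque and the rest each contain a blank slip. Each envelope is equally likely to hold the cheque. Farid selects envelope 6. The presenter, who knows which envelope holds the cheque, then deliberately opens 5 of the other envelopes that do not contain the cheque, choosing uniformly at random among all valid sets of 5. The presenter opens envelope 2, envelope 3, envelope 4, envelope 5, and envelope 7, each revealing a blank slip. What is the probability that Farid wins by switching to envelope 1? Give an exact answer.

Condition on the true location of the cheque.
If it is in envelope 1 (prior 1/7): the presenter has no choice, probability 1; weight (1/7)·1 = 1/7.
If it is in any of envelopes 2, 3, 4, 5, and 7 (prior 1/7 each): that envelope was opened and seen not to hold the prize — ruled out; weight (1/7)·0 = 0 each.
If it is in envelope 6 (prior 1/7): the presenter has 6 equally likely choices, so probability 1/6; weight (1/7)·(1/6) = 1/42.
The weights sum to 1/6.
So P(the cheque in envelope 1 | the presenter opened envelope 2, envelope 3, envelope 4, envelope 5, and envelope 7) = (1/7) / (1/6) = 6/7.

6/7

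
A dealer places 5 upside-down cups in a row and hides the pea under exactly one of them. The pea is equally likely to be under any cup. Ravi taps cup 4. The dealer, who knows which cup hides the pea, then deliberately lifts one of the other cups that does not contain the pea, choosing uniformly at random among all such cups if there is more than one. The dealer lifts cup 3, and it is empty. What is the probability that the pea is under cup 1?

4/15

Apply Bayes' rule, conditioning on where the pea actually is.
If it is under any of cups 1, 2, and 5 (prior 1/5 each): the dealer has 3 equally likely choices, so probability 1/3; weight (1/5)·(1/3) = 1/15 each.
If it is under cup 3 (prior 1/5): the dealer opened cup 3, so this case is ruled out; weight (1/5)·0 = 0.
If it is under cup 4 (prior 1/5): the dealer has 4 equally likely choices, so probability 1/4; weight (1/5)·(1/4) = 1/20.
The weights sum to 1/4.
So P(the pea under cup 1 | the dealer opened cup 3) = (1/15) / (1/4) = 4/15.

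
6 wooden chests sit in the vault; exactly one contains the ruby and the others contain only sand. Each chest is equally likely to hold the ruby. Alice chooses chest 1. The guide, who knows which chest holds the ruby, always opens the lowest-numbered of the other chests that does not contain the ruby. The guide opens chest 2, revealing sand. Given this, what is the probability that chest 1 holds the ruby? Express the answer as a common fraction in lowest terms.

1/5

Condition on the true location of the ruby.
If it is in any of chests 1, 3, 4, 5, and 6 (prior 1/6 each): chest 2 is the lowest-numbered option available, probability 1; weight (1/6)·1 = 1/6 each.
If it is in chest 2 (prior 1/6): the guide opened chest 2, so this case is ruled out; weight (1/6)·0 = 0.
The weights sum to 5/6.
So P(the ruby in chest 1 | the guide opened chest 2) = (1/6) / (5/6) = 1/5.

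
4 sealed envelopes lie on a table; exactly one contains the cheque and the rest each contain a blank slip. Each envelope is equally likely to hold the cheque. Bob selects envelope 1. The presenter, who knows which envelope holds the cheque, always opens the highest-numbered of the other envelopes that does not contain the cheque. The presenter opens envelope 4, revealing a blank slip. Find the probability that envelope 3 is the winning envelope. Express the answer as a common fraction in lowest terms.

1/3

Consider each possible location of the cheque in turn.
If it is in any of envelopes 1, 2, and 3 (prior 1/4 each): envelope 4 is the highest-numbered option available, probability 1; weight (1/4)·1 = 1/4 each.
If it is in envelope 4 (prior 1/4): the presenter opened envelope 4, so this case is ruled out; weight (1/4)·0 = 0.
The weights sum to 3/4.
So P(the cheque in envelope 3 | the presenter opened envelope 4) = (1/4) / (3/4) = 1/3.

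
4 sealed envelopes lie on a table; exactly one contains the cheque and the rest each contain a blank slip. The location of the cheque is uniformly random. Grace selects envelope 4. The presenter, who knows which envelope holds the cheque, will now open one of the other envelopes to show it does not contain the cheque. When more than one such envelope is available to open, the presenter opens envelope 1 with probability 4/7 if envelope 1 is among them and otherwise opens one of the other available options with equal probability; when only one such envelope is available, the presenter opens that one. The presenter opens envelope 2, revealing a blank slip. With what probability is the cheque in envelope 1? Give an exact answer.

Consider each possible location of the cheque in turn.
If it is in envelope 1 (prior 1/4): envelope 1 holds the prize so is unavailable; the presenter chooses uniformly among the 2 others, probability 1/2; weight (1/4)·(1/2) = 1/8.
If it is in envelope 2 (prior 1/4): the presenter opened envelope 2, so this case is ruled out; weight (1/4)·0 = 0.
If it is in envelope 3 (prior 1/4): envelope 1 is available but not opened, probability 3/7; weight (1/4)·(3/7) = 3/28.
If it is in envelope 4 (prior 1/4): envelope 1 is available but not opened; envelope 2 gets probability (1 − 4/7)/2 = 3/14; weight (1/4)·(3/14) = 3/56.
The weights sum to 2/7.
So P(the cheque in envelope 1 | the presenter opened envelope 2) = (1/8) / (2/7) = 7/16.

7/16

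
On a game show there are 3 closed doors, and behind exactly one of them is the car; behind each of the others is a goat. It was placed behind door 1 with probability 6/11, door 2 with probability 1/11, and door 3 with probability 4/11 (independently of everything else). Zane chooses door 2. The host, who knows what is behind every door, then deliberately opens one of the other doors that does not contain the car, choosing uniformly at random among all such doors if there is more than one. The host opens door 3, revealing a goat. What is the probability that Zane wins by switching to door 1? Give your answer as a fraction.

12/13

Apply Bayes' rule, conditioning on where the car actually is.
If it is behind door 1 (prior 6/11): the host has no choice, probability 1; weight (6/11)·1 = 6/11.
If it is behind door 2 (prior 1/11): the host has 2 equally likely choices, so probability 1/2; weight (1/11)·(1/2) = 1/22.
If it is behind door 3 (prior 4/11): the host opened door 3, so this case is ruled out; weight (4/11)·0 = 0.
The weights sum to 13/22.
So P(the car behind door 1 | the host opened door 3) = (6/11) / (13/22) = 12/13.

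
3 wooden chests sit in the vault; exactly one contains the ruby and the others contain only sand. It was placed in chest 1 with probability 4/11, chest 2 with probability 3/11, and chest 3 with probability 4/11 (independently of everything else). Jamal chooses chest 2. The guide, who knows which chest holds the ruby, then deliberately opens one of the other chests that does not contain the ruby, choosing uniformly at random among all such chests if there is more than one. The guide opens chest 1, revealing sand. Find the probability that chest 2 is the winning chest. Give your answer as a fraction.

Condition on the true location of the ruby.
If it is in chest 1 (prior 4/11): the guide opened chest 1, so this case is ruled out; weight (4/11)·0 = 0.
If it is in chest 2 (prior 3/11): the guide has 2 equally likely choices, so probability 1/2; weight (3/11)·(1/2) = 3/22.
If it is in chest 3 (prior 4/11): the guide has no choice, probability 1; weight (4/11)·1 = 4/11.
The weights sum to 1/2.
So P(the ruby in chest 2 | the guide opened chest 1) = (3/22) / (1/2) = 3/11.

3/11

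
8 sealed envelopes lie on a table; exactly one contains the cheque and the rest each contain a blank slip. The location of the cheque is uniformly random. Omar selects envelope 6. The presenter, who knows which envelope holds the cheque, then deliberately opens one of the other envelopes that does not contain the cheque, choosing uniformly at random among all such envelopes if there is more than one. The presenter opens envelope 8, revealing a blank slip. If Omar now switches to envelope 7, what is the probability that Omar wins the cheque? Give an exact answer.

Condition on the true location of the cheque.
If it is in any of envelopes 1, 2, 3, 4, 5, and 7 (prior 1/8 each): the presenter has 6 equally likely choices, so probability 1/6; weight (1/8)·(1/6) = 1/48 each.
If it is in envelope 6 (prior 1/8): the presenter has 7 equally likely choices, so probability 1/7; weight (1/8)·(1/7) = 1/56.
If it is in envelope 8 (prior 1/8): the presenter opened envelope 8, so this case is ruled out; weight (1/8)·0 = 0.
The weights sum to 1/7.
So P(the cheque in envelope 7 | the presenter opened envelope 8) = (1/48) / (1/7) = 7/48.

7/48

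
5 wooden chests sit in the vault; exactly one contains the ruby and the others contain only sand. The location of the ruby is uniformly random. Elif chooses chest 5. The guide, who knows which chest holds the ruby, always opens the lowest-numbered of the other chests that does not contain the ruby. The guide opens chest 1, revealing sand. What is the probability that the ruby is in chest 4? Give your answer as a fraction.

1/4

Apply Bayes' rule, conditioning on where the ruby actually is.
If it is in chest 1 (prior 1/5): the guide opened chest 1, so this case is ruled out; weight (1/5)·0 = 0.
If it is in any of chests 2, 3, 4, and 5 (prior 1/5 each): chest 1 is the lowest-numbered option available, probability 1; weight (1/5)·1 = 1/5 each.
The weights sum to 4/5.
So P(the ruby in chest 4 | the guide opened chest 1) = (1/5) / (4/5) = 1/4.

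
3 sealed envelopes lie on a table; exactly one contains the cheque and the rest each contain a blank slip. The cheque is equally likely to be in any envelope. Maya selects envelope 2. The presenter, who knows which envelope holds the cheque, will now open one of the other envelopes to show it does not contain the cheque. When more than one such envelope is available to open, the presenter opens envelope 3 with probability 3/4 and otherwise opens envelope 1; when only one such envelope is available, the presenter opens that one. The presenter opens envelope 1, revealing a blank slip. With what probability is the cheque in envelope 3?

Condition on the true location of the cheque.
If it is in envelope 1 (prior 1/3): the presenter opened envelope 1, so this case is ruled out; weight (1/3)·0 = 0.
If it is in envelope 2 (prior 1/3): envelope 3 is available but not opened, probability 1/4; weight (1/3)·(1/4) = 1/12.
If it is in envelope 3 (prior 1/3): only envelope 1 is available, probability 1; weight (1/3)·1 = 1/3.
The weights sum to 5/12.
So P(the cheque in envelope 3 | the presenter opened envelope 1) = (1/3) / (5/12) = 4/5.

4/5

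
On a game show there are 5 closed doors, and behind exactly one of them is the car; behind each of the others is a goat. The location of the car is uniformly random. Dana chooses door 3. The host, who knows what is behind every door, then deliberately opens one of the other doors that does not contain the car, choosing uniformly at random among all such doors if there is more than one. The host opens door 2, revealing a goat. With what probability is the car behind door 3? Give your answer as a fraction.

1/5

Consider each possible location of the car in turn.
If it is behind any of doors 1, 4, and 5 (prior 1/5 each): the host has 3 equally likely choices, so probability 1/3; weight (1/5)·(1/3) = 1/15 each.
If it is behind door 2 (prior 1/5): the host opened door 2, so this case is ruled out; weight (1/5)·0 = 0.
If it is behind door 3 (prior 1/5): the host has 4 equally likely choices, so probability 1/4; weight (1/5)·(1/4) = 1/20.
The weights sum to 1/4.
So P(the car behind door 3 | the host opened door 2) = (1/20) / (1/4) = 1/5.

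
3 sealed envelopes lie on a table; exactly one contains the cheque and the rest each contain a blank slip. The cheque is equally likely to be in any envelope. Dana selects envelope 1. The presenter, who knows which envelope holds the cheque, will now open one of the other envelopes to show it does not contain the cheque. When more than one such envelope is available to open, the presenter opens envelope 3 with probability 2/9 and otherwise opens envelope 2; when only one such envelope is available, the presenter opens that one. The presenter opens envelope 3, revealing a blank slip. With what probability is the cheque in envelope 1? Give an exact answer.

2/11

Apply Bayes' rule, conditioning on where the cheque actually is.
If it is in envelope 1 (prior 1/3): envelope 3 is available, opened with probability 2/9; weight (1/3)·(2/9) = 2/27.
If it is in envelope 2 (prior 1/3): only envelope 3 is available, probability 1; weight (1/3)·1 = 1/3.
If it is in envelope 3 (prior 1/3): the presenter opened envelope 3, so this case is ruled out; weight (1/3)·0 = 0.
The weights sum to 11/27.
So P(the cheque in envelope 1 | the presenter opened envelope 3) = (2/27) / (11/27) = 2/11.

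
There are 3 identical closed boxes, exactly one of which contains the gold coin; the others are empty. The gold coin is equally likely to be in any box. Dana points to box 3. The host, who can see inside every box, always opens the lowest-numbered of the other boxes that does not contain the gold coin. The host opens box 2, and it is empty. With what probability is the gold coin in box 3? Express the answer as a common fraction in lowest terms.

Condition on the true location of the gold coin.
If it is in box 1 (prior 1/3): box 2 is the lowest-numbered option available, probability 1; weight (1/3)·1 = 1/3.
If it is in box 2 (prior 1/3): the host opened box 2, so this case is ruled out; weight (1/3)·0 = 0.
If it is in box 3 (prior 1/3): the host would have opened box 1 instead, probability 0; weight (1/3)·0 = 0.
The weights sum to 1/3.
So P(the gold coin in box 3 | the host opened box 2) = 0 / (1/3) = 0.

0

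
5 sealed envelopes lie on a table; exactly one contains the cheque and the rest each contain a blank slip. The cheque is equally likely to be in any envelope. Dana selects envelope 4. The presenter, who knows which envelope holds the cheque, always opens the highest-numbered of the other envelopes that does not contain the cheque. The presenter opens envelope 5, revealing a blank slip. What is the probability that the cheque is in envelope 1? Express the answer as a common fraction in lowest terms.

Apply Bayes' rule, conditioning on where the cheque actually is.
If it is in any of envelopes 1, 2, 3, and 4 (prior 1/5 each): envelope 5 is the highest-numbered option available, probability 1; weight (1/5)·1 = 1/5 each.
If it is in envelope 5 (prior 1/5): the presenter opened envelope 5, so this case is ruled out; weight (1/5)·0 = 0.
The weights sum to 4/5.
So P(the cheque in envelope 1 | the presenter opened envelope 5) = (1/5) / (4/5) = 1/4.

1/4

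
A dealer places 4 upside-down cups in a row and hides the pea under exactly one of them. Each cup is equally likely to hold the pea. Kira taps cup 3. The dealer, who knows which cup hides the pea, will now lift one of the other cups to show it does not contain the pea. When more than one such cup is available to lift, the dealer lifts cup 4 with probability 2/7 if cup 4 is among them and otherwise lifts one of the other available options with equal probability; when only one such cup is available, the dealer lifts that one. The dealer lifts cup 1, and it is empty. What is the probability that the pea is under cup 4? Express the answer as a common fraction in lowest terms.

7/22

Condition on the true location of the pea.
If it is under cup 1 (prior 1/4): the dealer opened cup 1, so this case is ruled out; weight (1/4)·0 = 0.
If it is under cup 2 (prior 1/4): cup 4 is available but not opened, probability 5/7; weight (1/4)·(5/7) = 5/28.
If it is under cup 3 (prior 1/4): cup 4 is available but not opened; cup 1 gets probability (1 − 2/7)/2 = 5/14; weight (1/4)·(5/14) = 5/56.
If it is under cup 4 (prior 1/4): cup 4 holds the prize so is unavailable; the dealer chooses uniformly among the 2 others, probability 1/2; weight (1/4)·(1/2) = 1/8.
The weights sum to 11/28.
So P(the pea under cup 4 | the dealer opened cup 1) = (1/8) / (11/28) = 7/22.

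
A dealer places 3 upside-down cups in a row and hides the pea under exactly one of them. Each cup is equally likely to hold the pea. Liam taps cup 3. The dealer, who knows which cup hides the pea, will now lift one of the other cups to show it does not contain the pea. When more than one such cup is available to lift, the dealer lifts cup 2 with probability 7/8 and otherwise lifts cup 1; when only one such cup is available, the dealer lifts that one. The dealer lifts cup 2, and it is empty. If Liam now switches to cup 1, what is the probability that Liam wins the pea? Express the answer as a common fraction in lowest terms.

Condition on the true location of the pea.
If it is under cup 1 (prior 1/3): only cup 2 is available, probability 1; weight (1/3)·1 = 1/3.
If it is under cup 2 (prior 1/3): the dealer opened cup 2, so this case is ruled out; weight (1/3)·0 = 0.
If it is under cup 3 (prior 1/3): cup 2 is available, opened with probability 7/8; weight (1/3)·(7/8) = 7/24.
The weights sum to 5/8.
So P(the pea under cup 1 | the dealer opened cup 2) = (1/3) / (5/8) = 8/15.

8/15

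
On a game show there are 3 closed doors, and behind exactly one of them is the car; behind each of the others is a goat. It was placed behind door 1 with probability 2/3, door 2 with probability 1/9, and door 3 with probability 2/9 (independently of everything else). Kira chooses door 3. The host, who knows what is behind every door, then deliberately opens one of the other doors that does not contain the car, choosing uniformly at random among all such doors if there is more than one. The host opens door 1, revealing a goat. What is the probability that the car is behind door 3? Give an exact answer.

Consider each possible location of the car in turn.
If it is behind door 1 (prior 2/3): the host opened door 1, so this case is ruled out; weight (2/3)·0 = 0.
If it is behind door 2 (prior 1/9): the host has no choice, probability 1; weight (1/9)·1 = 1/9.
If it is behind door 3 (prior 2/9): the host has 2 equally likely choices, so probability 1/2; weight (2/9)·(1/2) = 1/9.
The weights sum to 2/9.
So P(the car behind door 3 | the host opened door 1) = (1/9) / (2/9) = 1/2.

1/2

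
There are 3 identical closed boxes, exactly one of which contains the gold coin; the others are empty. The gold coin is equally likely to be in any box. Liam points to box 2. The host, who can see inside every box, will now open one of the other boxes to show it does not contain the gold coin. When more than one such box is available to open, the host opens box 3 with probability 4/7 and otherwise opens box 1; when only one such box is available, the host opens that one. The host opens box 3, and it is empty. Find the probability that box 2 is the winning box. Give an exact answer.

4/11

Condition on the true location of the gold coin.
If it is in box 1 (prior 1/3): only box 3 is available, probability 1; weight (1/3)·1 = 1/3.
If it is in box 2 (prior 1/3): box 3 is available, opened with probability 4/7; weight (1/3)·(4/7) = 4/21.
If it is in box 3 (prior 1/3): the host opened box 3, so this case is ruled out; weight (1/3)·0 = 0.
The weights sum to 11/21.
So P(the gold coin in box 2 | the host opened box 3) = (4/21) / (11/21) = 4/11.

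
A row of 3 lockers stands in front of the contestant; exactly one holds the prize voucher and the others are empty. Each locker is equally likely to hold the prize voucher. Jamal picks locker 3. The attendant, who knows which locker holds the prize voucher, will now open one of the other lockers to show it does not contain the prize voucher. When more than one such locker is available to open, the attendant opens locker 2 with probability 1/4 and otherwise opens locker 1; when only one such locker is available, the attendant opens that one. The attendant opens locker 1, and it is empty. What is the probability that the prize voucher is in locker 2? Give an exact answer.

4/7

Consider each possible location of the prize voucher in turn.
If it is in locker 1 (prior 1/3): the attendant opened locker 1, so this case is ruled out; weight (1/3)·0 = 0.
If it is in locker 2 (prior 1/3): only locker 1 is available, probability 1; weight (1/3)·1 = 1/3.
If it is in locker 3 (prior 1/3): locker 2 is available but not opened, probability 3/4; weight (1/3)·(3/4) = 1/4.
The weights sum to 7/12.
So P(the prize voucher in locker 2 | the attendant opened locker 1) = (1/3) / (7/12) = 4/7.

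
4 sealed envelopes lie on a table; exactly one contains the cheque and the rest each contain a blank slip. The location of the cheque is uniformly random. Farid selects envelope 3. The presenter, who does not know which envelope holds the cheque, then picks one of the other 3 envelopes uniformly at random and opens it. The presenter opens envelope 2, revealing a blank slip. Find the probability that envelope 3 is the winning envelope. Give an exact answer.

Consider each possible location of the cheque in turn.
If it is in any of envelopes 1, 3, and 4 (prior 1/4 each): the presenter picks envelope 2 with probability 1/3 regardless, and it is not the prize; weight (1/4)·(1/3) = 1/12 each.
If it is in envelope 2 (prior 1/4): the presenter opened envelope 2, so this case is ruled out; weight (1/4)·0 = 0.
The weights sum to 1/4.
So P(the cheque in envelope 3 | the presenter opened envelope 2) = (1/12) / (1/4) = 1/3.

1/3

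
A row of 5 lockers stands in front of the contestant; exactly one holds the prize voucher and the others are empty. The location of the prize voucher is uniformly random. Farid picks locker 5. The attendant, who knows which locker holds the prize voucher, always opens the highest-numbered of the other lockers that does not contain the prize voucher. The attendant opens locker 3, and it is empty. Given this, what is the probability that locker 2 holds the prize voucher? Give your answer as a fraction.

Apply Bayes' rule, conditioning on where the prize voucher actually is.
If it is in any of lockers 1, 2, and 5 (prior 1/5 each): the attendant would have opened locker 4 instead, probability 0; weight (1/5)·0 = 0 each.
If it is in locker 3 (prior 1/5): the attendant opened locker 3, so this case is ruled out; weight (1/5)·0 = 0.
If it is in locker 4 (prior 1/5): locker 3 is the highest-numbered option available, probability 1; weight (1/5)·1 = 1/5.
The weights sum to 1/5.
So P(the prize voucher in locker 2 | the attendant opened locker 3) = 0 / (1/5) = 0.

0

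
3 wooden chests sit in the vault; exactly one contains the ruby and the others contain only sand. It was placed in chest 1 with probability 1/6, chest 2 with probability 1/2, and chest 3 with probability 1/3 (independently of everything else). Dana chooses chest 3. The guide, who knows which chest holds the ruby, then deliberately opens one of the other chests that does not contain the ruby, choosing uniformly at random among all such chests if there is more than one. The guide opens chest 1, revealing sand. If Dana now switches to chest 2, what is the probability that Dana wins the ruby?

3/4

Consider each possible location of the ruby in turn.
If it is in chest 1 (prior 1/6): the guide opened chest 1, so this case is ruled out; weight (1/6)·0 = 0.
If it is in chest 2 (prior 1/2): the guide has no choice, probability 1; weight (1/2)·1 = 1/2.
If it is in chest 3 (prior 1/3): the guide has 2 equally likely choices, so probability 1/2; weight (1/3)·(1/2) = 1/6.
The weights sum to 2/3.
So P(the ruby in chest 2 | the guide opened chest 1) = (1/2) / (2/3) = 3/4.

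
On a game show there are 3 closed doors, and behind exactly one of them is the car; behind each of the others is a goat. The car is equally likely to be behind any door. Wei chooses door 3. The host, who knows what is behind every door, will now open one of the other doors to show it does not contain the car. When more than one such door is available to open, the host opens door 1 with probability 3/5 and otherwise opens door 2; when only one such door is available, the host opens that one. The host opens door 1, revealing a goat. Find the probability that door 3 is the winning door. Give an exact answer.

3/8

Consider each possible location of the car in turn.
If it is behind door 1 (prior 1/3): the host opened door 1, so this case is ruled out; weight (1/3)·0 = 0.
If it is behind door 2 (prior 1/3): only door 1 is available, probability 1; weight (1/3)·1 = 1/3.
If it is behind door 3 (prior 1/3): door 1 is available, opened with probability 3/5; weight (1/3)·(3/5) = 1/5.
The weights sum to 8/15.
So P(the car behind door 3 | the host opened door 1) = (1/5) / (8/15) = 3/8.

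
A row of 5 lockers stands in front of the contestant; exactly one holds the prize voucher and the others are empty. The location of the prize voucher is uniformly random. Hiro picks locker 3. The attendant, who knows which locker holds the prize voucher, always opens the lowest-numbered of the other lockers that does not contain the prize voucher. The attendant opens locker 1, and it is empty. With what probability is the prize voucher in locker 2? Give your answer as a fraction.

1/4

Apply Bayes' rule, conditioning on where the prize voucher actually is.
If it is in locker 1 (prior 1/5): the attendant opened locker 1, so this case is ruled out; weight (1/5)·0 = 0.
If it is in any of lockers 2, 3, 4, and 5 (prior 1/5 each): locker 1 is the lowest-numbered option available, probability 1; weight (1/5)·1 = 1/5 each.
The weights sum to 4/5.
So P(the prize voucher in locker 2 | the attendant opened locker 1) = (1/5) / (4/5) = 1/4.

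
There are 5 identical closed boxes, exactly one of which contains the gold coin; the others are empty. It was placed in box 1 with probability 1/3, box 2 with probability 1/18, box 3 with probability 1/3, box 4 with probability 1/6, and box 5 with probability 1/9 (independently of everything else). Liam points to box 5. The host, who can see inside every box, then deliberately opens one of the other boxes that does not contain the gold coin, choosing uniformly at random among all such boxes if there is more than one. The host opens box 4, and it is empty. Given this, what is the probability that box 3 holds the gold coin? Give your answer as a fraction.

Condition on the true location of the gold coin.
If it is in either of boxes 1 and 3 (prior 1/3 each): the host has 3 equally likely choices, so probability 1/3; weight (1/3)·(1/3) = 1/9 each.
If it is in box 2 (prior 1/18): the host has 3 equally likely choices, so probability 1/3; weight (1/18)·(1/3) = 1/54.
If it is in box 4 (prior 1/6): the host opened box 4, so this case is ruled out; weight (1/6)·0 = 0.
If it is in box 5 (prior 1/9): the host has 4 equally likely choices, so probability 1/4; weight (1/9)·(1/4) = 1/36.
The weights sum to 29/108.
So P(the gold coin in box 3 | the host opened box 4) = (1/9) / (29/108) = 12/29.

12/29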